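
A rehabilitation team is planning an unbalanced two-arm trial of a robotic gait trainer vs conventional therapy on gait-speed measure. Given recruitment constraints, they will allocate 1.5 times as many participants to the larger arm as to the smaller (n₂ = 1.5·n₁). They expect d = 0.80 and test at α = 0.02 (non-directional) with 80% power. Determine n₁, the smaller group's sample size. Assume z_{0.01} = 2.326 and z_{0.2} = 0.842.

n₁ = 27

With allocation ratio k = n₂/n₁ = 1.5, Var(x̄₁−x̄₂) = σ²(1/n₁ + 1/(k·n₁)) = σ²·(k+1)/(k·n₁).
So n₁ = (1 + 1/k)·((z_{α/2} + z_β)/d)² = 1.667 × (3.168/0.80)².
n₁ = 1.667 × 15.68 = 26.1.
Round up: n₁ = 27, giving n₂ = ⌈1.5 × 27⌉ = ⌈40.5⌉ = 41.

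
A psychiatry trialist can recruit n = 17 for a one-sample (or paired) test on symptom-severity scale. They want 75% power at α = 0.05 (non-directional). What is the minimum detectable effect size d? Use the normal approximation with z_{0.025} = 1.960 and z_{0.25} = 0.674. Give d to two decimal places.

d_min ≈ 0.64

For a single sample (or paired design) of n = 17: d_min = (z_{α/2} + z_β)/√n.
z-sum = 1.960 + 0.674 = 2.634.
d_min = 2.634 / √17 = 2.634 / 4.123 = 0.639.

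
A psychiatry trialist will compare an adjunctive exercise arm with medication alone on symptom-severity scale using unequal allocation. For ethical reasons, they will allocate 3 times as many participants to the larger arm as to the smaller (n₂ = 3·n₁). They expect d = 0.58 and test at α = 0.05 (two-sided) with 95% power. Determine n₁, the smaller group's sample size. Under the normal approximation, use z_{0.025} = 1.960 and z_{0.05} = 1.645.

n₁ = 52

With allocation ratio k = n₂/n₁ = 3, Var(x̄₁−x̄₂) = σ²(1/n₁ + 1/(k·n₁)) = σ²·(k+1)/(k·n₁).
So n₁ = (1 + 1/k)·((z_{α/2} + z_β)/d)² = 1.333 × (3.605/0.58)².
n₁ = 1.333 × 38.63 = 51.5.
Round up: n₁ = 52, giving n₂ = 3 × 52 = 156.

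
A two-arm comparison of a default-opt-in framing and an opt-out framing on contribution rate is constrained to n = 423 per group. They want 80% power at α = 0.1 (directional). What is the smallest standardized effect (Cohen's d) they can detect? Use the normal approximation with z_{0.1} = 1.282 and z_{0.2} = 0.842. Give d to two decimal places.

d_min ≈ 0.15

For two independent groups of n = 423 each: d_min = (z_{α} + z_β)·√(2/n).
z-sum = 1.282 + 0.842 = 2.124.
d_min = 2.124 × √(2/423) = 2.124 × 0.0688 = 0.146.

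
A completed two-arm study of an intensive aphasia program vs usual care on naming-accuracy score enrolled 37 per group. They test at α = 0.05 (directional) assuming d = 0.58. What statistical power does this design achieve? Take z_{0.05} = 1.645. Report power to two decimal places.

For two equal groups, power = Φ(d·√(n/2) − z_{α}).
d·√(n/2) = 0.58 × √(37/2) = 0.58 × 4.301 = 2.495.
z_β = 2.495 − 1.645 = 0.850.
Power = Φ(0.850) = 0.802.

power ≈ 0.80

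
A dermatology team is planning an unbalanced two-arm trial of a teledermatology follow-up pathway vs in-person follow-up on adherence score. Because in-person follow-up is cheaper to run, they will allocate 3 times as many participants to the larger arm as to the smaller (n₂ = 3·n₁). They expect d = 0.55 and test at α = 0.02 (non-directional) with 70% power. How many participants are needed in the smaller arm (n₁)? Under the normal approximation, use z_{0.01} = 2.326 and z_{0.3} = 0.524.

n₁ = 36

With allocation ratio k = n₂/n₁ = 3, Var(x̄₁−x̄₂) = σ²(1/n₁ + 1/(k·n₁)) = σ²·(k+1)/(k·n₁).
So n₁ = (1 + 1/k)·((z_{α/2} + z_β)/d)² = 1.333 × (2.850/0.55)².
n₁ = 1.333 × 26.85 = 35.8.
Round up: n₁ = 36, giving n₂ = 3 × 36 = 108.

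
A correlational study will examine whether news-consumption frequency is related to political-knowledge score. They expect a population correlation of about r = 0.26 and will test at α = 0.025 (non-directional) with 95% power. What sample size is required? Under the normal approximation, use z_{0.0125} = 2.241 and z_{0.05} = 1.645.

n = 217

Fisher's z: C = ½·ln((1+r)/(1−r)) = ½·ln(1.7027) = 0.2661.
n = ((z_{α/2} + z_β)/C)² + 3.
(2.241 + 1.645) / 0.2661 = 3.886 / 0.2661 = 14.604.
n = 14.604² + 3 = 213.26 + 3 = 216.3.
Round up.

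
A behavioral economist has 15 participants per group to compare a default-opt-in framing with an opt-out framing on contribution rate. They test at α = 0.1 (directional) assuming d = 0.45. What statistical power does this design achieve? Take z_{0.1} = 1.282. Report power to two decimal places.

power ≈ 0.48

For two equal groups, power = Φ(d·√(n/2) − z_{α}).
d·√(n/2) = 0.45 × √(15/2) = 0.45 × 2.739 = 1.232.
z_β = 1.232 − 1.282 = -0.050.
Power = Φ(-0.050) = 0.480.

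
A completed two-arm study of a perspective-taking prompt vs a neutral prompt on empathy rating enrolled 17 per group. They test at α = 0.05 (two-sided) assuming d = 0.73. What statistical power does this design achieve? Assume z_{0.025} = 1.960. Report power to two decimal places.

power ≈ 0.57

For two equal groups, power = Φ(d·√(n/2) − z_{α/2}).
d·√(n/2) = 0.73 × √(17/2) = 0.73 × 2.915 = 2.128.
z_β = 2.128 − 1.960 = 0.168.
Power = Φ(0.168) = 0.567.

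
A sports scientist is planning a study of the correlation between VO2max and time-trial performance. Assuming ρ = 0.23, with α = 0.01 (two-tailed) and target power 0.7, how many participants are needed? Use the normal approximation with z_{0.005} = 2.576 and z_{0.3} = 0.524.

Fisher's z: C = ½·ln((1+r)/(1−r)) = ½·ln(1.5974) = 0.2342.
n = ((z_{α/2} + z_β)/C)² + 3.
(2.576 + 0.524) / 0.2342 = 3.100 / 0.2342 = 13.237.
n = 13.237² + 3 = 175.21 + 3 = 178.2.
Round up.

n = 179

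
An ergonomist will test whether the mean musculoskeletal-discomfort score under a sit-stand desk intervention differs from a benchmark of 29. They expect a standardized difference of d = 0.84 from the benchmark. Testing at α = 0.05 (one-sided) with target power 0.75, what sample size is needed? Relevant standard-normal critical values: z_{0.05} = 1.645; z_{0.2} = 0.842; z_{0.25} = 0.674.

n = 8

For a one-sample test: n = ((z_{α} + z_β) / d)².
z_{α} + z_β = 1.645 + 0.674 = 2.319.
n = (2.319 / 0.84)² = 2.761² = 7.62.
Round up.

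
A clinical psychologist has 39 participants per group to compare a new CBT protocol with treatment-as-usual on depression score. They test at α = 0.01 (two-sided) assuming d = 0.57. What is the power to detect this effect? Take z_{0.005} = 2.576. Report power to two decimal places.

power ≈ 0.48

For two equal groups, power = Φ(d·√(n/2) − z_{α/2}).
d·√(n/2) = 0.57 × √(39/2) = 0.57 × 4.416 = 2.517.
z_β = 2.517 − 2.576 = -0.059.
Power = Φ(-0.059) = 0.476.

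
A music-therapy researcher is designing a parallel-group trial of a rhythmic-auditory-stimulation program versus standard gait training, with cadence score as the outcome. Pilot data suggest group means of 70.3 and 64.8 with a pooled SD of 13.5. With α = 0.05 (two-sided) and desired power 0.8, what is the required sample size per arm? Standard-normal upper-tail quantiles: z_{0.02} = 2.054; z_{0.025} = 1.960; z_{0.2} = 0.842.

Cohen's d = |M₁ − M₂| / SD_pooled = |70.3 − 64.8| / 13.5 = 5.5 / 13.5 = 0.407.
For two independent groups with equal n: n = 2·((z_{α/2} + z_β) / d)².
z_{α/2} + z_β = 1.960 + 0.842 = 2.802.
n = 2 × (2.802 / 0.407)² = 2 × 6.885² = 2 × 47.40 = 94.8.
Round up to the next whole participant.

n = 95 per group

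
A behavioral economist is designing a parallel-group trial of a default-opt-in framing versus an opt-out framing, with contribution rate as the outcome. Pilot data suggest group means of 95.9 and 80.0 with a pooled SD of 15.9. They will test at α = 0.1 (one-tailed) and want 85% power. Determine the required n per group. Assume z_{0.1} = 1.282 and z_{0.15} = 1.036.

Cohen's d = |M₁ − M₂| / SD_pooled = |95.9 − 80.0| / 15.9 = 15.9 / 15.9 = 1.000.
For two independent groups with equal n: n = 2·((z_{α} + z_β) / d)².
z_{α} + z_β = 1.282 + 1.036 = 2.318.
n = 2 × (2.318 / 1.000)² = 2 × 2.318² = 2 × 5.37 = 10.7.
Round up to the next whole participant.

n = 11 per group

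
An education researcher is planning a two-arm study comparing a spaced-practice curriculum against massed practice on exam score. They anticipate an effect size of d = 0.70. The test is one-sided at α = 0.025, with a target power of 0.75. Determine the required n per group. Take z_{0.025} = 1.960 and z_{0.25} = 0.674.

n = 29 per group

For two independent groups with equal n: n = 2·((z_{α} + z_β) / d)².
z_{α} + z_β = 1.960 + 0.674 = 2.634.
n = 2 × (2.634 / 0.70)² = 2 × 3.763² = 2 × 14.16 = 28.3.
Round up to the next whole participant.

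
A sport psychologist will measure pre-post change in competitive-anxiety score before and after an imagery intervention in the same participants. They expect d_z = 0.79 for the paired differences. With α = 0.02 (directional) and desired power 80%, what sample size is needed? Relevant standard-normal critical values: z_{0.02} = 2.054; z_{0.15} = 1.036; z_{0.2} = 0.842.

For a paired (one-sample on differences) test: n = ((z_{α} + z_β) / d)².
z_{α} + z_β = 2.054 + 0.842 = 2.896.
n = (2.896 / 0.79)² = 3.666² = 13.44.
Round up.

n = 14 pairs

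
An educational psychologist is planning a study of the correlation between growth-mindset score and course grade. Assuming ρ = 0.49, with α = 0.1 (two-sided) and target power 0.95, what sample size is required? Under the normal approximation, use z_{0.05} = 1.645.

n = 41

Fisher's z: C = ½·ln((1+r)/(1−r)) = ½·ln(2.9216) = 0.5361.
n = ((z_{α/2} + z_β)/C)² + 3.
(1.645 + 1.645) / 0.5361 = 3.290 / 0.5361 = 6.137.
n = 6.137² + 3 = 37.66 + 3 = 40.7.
Round up.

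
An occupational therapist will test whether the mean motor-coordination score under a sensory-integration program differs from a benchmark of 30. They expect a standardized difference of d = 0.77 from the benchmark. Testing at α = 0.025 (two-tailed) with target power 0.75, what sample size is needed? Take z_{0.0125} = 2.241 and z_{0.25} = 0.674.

n = 15

For a one-sample test: n = ((z_{α/2} + z_β) / d)².
z_{α/2} + z_β = 2.241 + 0.674 = 2.915.
n = (2.915 / 0.77)² = 3.786² = 14.33.
Round up.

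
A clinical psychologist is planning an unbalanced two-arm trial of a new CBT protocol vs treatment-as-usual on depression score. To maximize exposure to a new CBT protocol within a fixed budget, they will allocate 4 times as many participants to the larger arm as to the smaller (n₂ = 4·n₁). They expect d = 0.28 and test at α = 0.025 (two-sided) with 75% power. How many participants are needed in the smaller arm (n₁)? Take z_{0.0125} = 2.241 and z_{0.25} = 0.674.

With allocation ratio k = n₂/n₁ = 4, Var(x̄₁−x̄₂) = σ²(1/n₁ + 1/(k·n₁)) = σ²·(k+1)/(k·n₁).
So n₁ = (1 + 1/k)·((z_{α/2} + z_β)/d)² = 1.250 × (2.915/0.28)².
n₁ = 1.250 × 108.38 = 135.5.
Round up: n₁ = 136, giving n₂ = 4 × 136 = 544.

n₁ = 136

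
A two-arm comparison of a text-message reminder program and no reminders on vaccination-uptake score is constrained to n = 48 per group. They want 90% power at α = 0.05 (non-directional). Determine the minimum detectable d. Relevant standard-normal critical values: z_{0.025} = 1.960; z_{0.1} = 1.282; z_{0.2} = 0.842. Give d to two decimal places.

d_min ≈ 0.66

For two independent groups of n = 48 each: d_min = (z_{α/2} + z_β)·√(2/n).
z-sum = 1.960 + 1.282 = 3.242.
d_min = 3.242 × √(2/48) = 3.242 × 0.2041 = 0.662.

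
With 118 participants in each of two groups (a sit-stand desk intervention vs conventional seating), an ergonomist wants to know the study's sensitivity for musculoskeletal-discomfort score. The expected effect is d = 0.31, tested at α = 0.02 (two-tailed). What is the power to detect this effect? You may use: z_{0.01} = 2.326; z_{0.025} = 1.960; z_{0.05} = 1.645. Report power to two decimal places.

For two equal groups, power = Φ(d·√(n/2) − z_{α/2}).
d·√(n/2) = 0.31 × √(118/2) = 0.31 × 7.681 = 2.381.
z_β = 2.381 − 2.326 = 0.055.
Power = Φ(0.055) = 0.522.

power ≈ 0.52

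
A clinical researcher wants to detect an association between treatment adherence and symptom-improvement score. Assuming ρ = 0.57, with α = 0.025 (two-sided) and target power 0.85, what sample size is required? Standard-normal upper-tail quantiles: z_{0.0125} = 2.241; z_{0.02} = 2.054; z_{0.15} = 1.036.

n = 29

Fisher's z: C = ½·ln((1+r)/(1−r)) = ½·ln(3.6512) = 0.6475.
n = ((z_{α/2} + z_β)/C)² + 3.
(2.241 + 1.036) / 0.6475 = 3.277 / 0.6475 = 5.061.
n = 5.061² + 3 = 25.61 + 3 = 28.6.
Round up.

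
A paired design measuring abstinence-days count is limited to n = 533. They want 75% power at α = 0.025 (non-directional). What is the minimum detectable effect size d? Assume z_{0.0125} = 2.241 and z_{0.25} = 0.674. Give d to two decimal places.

For a single sample (or paired design) of n = 533: d_min = (z_{α/2} + z_β)/√n.
z-sum = 2.241 + 0.674 = 2.915.
d_min = 2.915 / √533 = 2.915 / 23.087 = 0.126.

d_min ≈ 0.13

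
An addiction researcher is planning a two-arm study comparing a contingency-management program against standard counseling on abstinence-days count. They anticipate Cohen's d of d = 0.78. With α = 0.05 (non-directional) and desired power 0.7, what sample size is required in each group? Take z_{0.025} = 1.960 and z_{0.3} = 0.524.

n = 21 per group

For two independent groups with equal n: n = 2·((z_{α/2} + z_β) / d)².
z_{α/2} + z_β = 1.960 + 0.524 = 2.484.
n = 2 × (2.484 / 0.78)² = 2 × 3.185² = 2 × 10.14 = 20.3.
Round up to the next whole participant.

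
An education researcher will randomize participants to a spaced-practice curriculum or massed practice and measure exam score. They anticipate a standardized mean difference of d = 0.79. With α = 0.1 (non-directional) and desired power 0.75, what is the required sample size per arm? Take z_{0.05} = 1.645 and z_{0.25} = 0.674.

n = 18 per group

For two independent groups with equal n: n = 2·((z_{α/2} + z_β) / d)².
z_{α/2} + z_β = 1.645 + 0.674 = 2.319.
n = 2 × (2.319 / 0.79)² = 2 × 2.935² = 2 × 8.62 = 17.2.
Round up to the next whole participant.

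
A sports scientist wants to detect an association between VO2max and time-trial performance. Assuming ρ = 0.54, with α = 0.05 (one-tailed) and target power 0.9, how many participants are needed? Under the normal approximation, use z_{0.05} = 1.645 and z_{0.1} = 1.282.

Fisher's z: C = ½·ln((1+r)/(1−r)) = ½·ln(3.3478) = 0.6042.
n = ((z_{α} + z_β)/C)² + 3.
(1.645 + 1.282) / 0.6042 = 2.927 / 0.6042 = 4.844.
n = 4.844² + 3 = 23.47 + 3 = 26.5.
Round up.

n = 27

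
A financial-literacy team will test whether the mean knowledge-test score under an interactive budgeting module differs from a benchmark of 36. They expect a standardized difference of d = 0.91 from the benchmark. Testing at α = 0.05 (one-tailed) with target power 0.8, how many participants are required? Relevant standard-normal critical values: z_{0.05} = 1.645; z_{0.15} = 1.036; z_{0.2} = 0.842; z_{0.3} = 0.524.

n = 8

For a one-sample test: n = ((z_{α} + z_β) / d)².
z_{α} + z_β = 1.645 + 0.842 = 2.487.
n = (2.487 / 0.91)² = 2.733² = 7.47.
Round up.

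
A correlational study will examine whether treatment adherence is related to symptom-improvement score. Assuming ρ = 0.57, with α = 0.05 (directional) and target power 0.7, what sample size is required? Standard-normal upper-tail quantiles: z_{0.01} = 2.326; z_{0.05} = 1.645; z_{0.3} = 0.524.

Fisher's z: C = ½·ln((1+r)/(1−r)) = ½·ln(3.6512) = 0.6475.
n = ((z_{α} + z_β)/C)² + 3.
(1.645 + 0.524) / 0.6475 = 2.169 / 0.6475 = 3.350.
n = 3.350² + 3 = 11.22 + 3 = 14.2.
Round up.

n = 15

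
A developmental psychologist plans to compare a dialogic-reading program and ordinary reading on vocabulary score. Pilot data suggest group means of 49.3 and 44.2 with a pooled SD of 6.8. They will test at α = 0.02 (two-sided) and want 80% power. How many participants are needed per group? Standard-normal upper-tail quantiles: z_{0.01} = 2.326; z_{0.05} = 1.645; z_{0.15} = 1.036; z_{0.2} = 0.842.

Cohen's d = |M₁ − M₂| / SD_pooled = |49.3 − 44.2| / 6.8 = 5.1 / 6.8 = 0.750.
For two independent groups with equal n: n = 2·((z_{α/2} + z_β) / d)².
z_{α/2} + z_β = 2.326 + 0.842 = 3.168.
n = 2 × (3.168 / 0.750)² = 2 × 4.224² = 2 × 17.84 = 35.7.
Round up to the next whole participant.

n = 36 per group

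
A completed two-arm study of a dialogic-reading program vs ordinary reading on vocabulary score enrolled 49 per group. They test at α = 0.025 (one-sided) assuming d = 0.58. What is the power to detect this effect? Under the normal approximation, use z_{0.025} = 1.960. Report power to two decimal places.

For two equal groups, power = Φ(d·√(n/2) − z_{α}).
d·√(n/2) = 0.58 × √(49/2) = 0.58 × 4.950 = 2.871.
z_β = 2.871 − 1.960 = 0.911.
Power = Φ(0.911) = 0.819.

power ≈ 0.82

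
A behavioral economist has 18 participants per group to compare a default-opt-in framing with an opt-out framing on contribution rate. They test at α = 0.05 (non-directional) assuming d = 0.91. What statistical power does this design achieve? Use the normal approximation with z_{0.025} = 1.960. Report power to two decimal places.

For two equal groups, power = Φ(d·√(n/2) − z_{α/2}).
d·√(n/2) = 0.91 × √(18/2) = 0.91 × 3.000 = 2.730.
z_β = 2.730 − 1.960 = 0.770.
Power = Φ(0.770) = 0.779.

power ≈ 0.78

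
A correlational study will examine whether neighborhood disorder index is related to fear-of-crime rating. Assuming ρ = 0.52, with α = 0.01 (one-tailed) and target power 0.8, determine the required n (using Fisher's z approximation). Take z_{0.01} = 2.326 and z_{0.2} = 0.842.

Fisher's z: C = ½·ln((1+r)/(1−r)) = ½·ln(3.1667) = 0.5763.
n = ((z_{α} + z_β)/C)² + 3.
(2.326 + 0.842) / 0.5763 = 3.168 / 0.5763 = 5.497.
n = 5.497² + 3 = 30.22 + 3 = 33.2.
Round up.

n = 34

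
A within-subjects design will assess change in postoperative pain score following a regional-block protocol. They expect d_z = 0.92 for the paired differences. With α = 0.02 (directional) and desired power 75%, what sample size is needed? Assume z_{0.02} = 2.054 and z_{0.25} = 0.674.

For a paired (one-sample on differences) test: n = ((z_{α} + z_β) / d)².
z_{α} + z_β = 2.054 + 0.674 = 2.728.
n = (2.728 / 0.92)² = 2.965² = 8.79.
Round up.

n = 9 pairs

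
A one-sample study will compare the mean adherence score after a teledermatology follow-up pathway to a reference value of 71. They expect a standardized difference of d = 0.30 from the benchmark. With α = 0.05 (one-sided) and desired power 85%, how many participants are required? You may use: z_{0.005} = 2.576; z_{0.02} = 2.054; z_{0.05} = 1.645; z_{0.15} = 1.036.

For a one-sample test: n = ((z_{α} + z_β) / d)².
z_{α} + z_β = 1.645 + 1.036 = 2.681.
n = (2.681 / 0.30)² = 8.937² = 79.86.
Round up.

n = 80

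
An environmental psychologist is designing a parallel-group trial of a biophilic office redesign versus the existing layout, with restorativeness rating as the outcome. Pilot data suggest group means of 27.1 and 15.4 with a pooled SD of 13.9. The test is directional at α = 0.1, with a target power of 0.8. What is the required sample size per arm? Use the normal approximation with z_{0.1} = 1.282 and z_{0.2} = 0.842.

Cohen's d = |M₁ − M₂| / SD_pooled = |27.1 − 15.4| / 13.9 = 11.7 / 13.9 = 0.842.
For two independent groups with equal n: n = 2·((z_{α} + z_β) / d)².
z_{α} + z_β = 1.282 + 0.842 = 2.124.
n = 2 × (2.124 / 0.842)² = 2 × 2.523² = 2 × 6.36 = 12.7.
Round up to the next whole participant.

n = 13 per group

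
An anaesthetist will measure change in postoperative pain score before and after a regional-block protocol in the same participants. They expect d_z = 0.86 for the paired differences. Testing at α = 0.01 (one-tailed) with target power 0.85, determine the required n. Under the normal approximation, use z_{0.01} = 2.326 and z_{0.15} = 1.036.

For a paired (one-sample on differences) test: n = ((z_{α} + z_β) / d)².
z_{α} + z_β = 2.326 + 1.036 = 3.362.
n = (3.362 / 0.86)² = 3.909² = 15.28.
Round up.

n = 16 pairs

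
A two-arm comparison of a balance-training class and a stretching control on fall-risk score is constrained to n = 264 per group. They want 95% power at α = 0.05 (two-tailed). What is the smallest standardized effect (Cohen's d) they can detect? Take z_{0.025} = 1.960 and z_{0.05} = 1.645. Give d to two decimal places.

For two independent groups of n = 264 each: d_min = (z_{α/2} + z_β)·√(2/n).
z-sum = 1.960 + 1.645 = 3.605.
d_min = 3.605 × √(2/264) = 3.605 × 0.0870 = 0.314.

d_min ≈ 0.31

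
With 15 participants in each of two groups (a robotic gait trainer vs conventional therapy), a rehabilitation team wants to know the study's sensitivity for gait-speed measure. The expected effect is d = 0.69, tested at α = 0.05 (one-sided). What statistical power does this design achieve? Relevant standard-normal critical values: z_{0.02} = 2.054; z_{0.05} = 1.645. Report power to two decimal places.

For two equal groups, power = Φ(d·√(n/2) − z_{α}).
d·√(n/2) = 0.69 × √(15/2) = 0.69 × 2.739 = 1.890.
z_β = 1.890 − 1.645 = 0.245.
Power = Φ(0.245) = 0.597.

power ≈ 0.60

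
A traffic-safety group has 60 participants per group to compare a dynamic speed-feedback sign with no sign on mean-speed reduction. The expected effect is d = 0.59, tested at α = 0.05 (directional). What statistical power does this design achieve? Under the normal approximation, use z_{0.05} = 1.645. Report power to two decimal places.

power ≈ 0.94

For two equal groups, power = Φ(d·√(n/2) − z_{α}).
d·√(n/2) = 0.59 × √(60/2) = 0.59 × 5.477 = 3.232.
z_β = 3.232 − 1.645 = 1.587.
Power = Φ(1.587) = 0.944.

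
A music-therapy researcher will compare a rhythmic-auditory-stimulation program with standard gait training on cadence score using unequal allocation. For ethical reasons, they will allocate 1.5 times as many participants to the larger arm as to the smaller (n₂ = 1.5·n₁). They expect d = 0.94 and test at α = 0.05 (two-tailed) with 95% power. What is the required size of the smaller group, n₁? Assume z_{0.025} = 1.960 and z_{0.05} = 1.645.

With allocation ratio k = n₂/n₁ = 1.5, Var(x̄₁−x̄₂) = σ²(1/n₁ + 1/(k·n₁)) = σ²·(k+1)/(k·n₁).
So n₁ = (1 + 1/k)·((z_{α/2} + z_β)/d)² = 1.667 × (3.605/0.94)².
n₁ = 1.667 × 14.71 = 24.5.
Round up: n₁ = 25, giving n₂ = ⌈1.5 × 25⌉ = ⌈37.5⌉ = 38.

n₁ = 25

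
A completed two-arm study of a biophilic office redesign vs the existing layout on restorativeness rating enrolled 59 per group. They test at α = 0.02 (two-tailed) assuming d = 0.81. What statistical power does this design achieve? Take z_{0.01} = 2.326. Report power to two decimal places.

For two equal groups, power = Φ(d·√(n/2) − z_{α/2}).
d·√(n/2) = 0.81 × √(59/2) = 0.81 × 5.431 = 4.399.
z_β = 4.399 − 2.326 = 2.073.
Power = Φ(2.073) = 0.981.

power ≈ 0.98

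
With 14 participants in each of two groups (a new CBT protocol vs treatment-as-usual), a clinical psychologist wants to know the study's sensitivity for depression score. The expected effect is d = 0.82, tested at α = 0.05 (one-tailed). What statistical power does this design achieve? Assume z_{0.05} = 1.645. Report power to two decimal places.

power ≈ 0.70

For two equal groups, power = Φ(d·√(n/2) − z_{α}).
d·√(n/2) = 0.82 × √(14/2) = 0.82 × 2.646 = 2.170.
z_β = 2.170 − 1.645 = 0.525.
Power = Φ(0.525) = 0.700.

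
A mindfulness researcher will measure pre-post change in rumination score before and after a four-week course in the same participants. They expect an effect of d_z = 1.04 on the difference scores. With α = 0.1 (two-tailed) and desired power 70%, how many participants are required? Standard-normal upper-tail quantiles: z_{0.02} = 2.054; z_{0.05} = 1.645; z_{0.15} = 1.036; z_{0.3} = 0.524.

For a paired (one-sample on differences) test: n = ((z_{α/2} + z_β) / d)².
z_{α/2} + z_β = 1.645 + 0.524 = 2.169.
n = (2.169 / 1.04)² = 2.086² = 4.35.
Round up.

n = 5 pairs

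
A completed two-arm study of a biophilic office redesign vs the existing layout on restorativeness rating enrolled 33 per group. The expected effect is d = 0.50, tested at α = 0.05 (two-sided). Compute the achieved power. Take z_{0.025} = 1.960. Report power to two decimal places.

For two equal groups, power = Φ(d·√(n/2) − z_{α/2}).
d·√(n/2) = 0.50 × √(33/2) = 0.50 × 4.062 = 2.031.
z_β = 2.031 − 1.960 = 0.071.
Power = Φ(0.071) = 0.528.

power ≈ 0.53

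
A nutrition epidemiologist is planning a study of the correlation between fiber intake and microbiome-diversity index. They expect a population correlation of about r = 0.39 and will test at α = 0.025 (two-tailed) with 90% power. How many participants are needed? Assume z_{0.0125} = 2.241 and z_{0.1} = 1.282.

n = 77

Fisher's z: C = ½·ln((1+r)/(1−r)) = ½·ln(2.2787) = 0.4118.
n = ((z_{α/2} + z_β)/C)² + 3.
(2.241 + 1.282) / 0.4118 = 3.523 / 0.4118 = 8.555.
n = 8.555² + 3 = 73.19 + 3 = 76.2.
Round up.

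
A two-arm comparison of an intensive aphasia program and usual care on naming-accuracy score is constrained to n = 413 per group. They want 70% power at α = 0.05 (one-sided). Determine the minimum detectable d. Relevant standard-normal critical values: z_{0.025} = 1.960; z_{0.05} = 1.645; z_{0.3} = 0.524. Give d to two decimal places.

d_min ≈ 0.15

For two independent groups of n = 413 each: d_min = (z_{α} + z_β)·√(2/n).
z-sum = 1.645 + 0.524 = 2.169.
d_min = 2.169 × √(2/413) = 2.169 × 0.0696 = 0.151.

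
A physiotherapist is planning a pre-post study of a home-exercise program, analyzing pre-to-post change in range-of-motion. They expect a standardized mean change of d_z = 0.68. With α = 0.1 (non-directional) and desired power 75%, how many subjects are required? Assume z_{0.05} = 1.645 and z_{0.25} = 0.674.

For a paired (one-sample on differences) test: n = ((z_{α/2} + z_β) / d)².
z_{α/2} + z_β = 1.645 + 0.674 = 2.319.
n = (2.319 / 0.68)² = 3.410² = 11.63.
Round up.

n = 12 pairs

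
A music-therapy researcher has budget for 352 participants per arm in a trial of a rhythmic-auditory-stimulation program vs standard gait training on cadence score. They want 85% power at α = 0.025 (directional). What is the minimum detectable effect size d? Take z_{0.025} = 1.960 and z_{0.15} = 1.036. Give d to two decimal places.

d_min ≈ 0.23

For two independent groups of n = 352 each: d_min = (z_{α} + z_β)·√(2/n).
z-sum = 1.960 + 1.036 = 2.996.
d_min = 2.996 × √(2/352) = 2.996 × 0.0754 = 0.226.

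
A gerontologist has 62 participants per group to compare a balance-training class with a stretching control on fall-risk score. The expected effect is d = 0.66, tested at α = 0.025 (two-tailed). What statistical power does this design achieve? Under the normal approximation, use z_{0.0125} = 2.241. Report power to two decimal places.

For two equal groups, power = Φ(d·√(n/2) − z_{α/2}).
d·√(n/2) = 0.66 × √(62/2) = 0.66 × 5.568 = 3.675.
z_β = 3.675 − 2.241 = 1.434.
Power = Φ(1.434) = 0.924.

power ≈ 0.92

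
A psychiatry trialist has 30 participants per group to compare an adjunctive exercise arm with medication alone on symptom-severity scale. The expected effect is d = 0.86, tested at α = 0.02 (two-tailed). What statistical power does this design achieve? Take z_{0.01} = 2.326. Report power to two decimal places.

power ≈ 0.84

For two equal groups, power = Φ(d·√(n/2) − z_{α/2}).
d·√(n/2) = 0.86 × √(30/2) = 0.86 × 3.873 = 3.331.
z_β = 3.331 − 2.326 = 1.005.
Power = Φ(1.005) = 0.842.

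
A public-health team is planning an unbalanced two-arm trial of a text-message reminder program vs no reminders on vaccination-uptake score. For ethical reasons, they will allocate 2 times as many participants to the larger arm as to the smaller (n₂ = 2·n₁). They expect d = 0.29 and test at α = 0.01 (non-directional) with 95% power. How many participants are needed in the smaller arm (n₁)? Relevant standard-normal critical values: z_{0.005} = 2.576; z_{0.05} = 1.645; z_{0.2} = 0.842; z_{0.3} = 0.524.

With allocation ratio k = n₂/n₁ = 2, Var(x̄₁−x̄₂) = σ²(1/n₁ + 1/(k·n₁)) = σ²·(k+1)/(k·n₁).
So n₁ = (1 + 1/k)·((z_{α/2} + z_β)/d)² = 1.500 × (4.221/0.29)².
n₁ = 1.500 × 211.85 = 317.8.
Round up: n₁ = 318, giving n₂ = 2 × 318 = 636.

n₁ = 318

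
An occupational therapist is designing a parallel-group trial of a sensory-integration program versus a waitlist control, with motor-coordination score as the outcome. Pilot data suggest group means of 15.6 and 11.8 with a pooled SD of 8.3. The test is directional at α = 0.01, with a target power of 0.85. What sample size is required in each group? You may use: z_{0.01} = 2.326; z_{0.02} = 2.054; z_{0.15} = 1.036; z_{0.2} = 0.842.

Cohen's d = |M₁ − M₂| / SD_pooled = |15.6 − 11.8| / 8.3 = 3.8 / 8.3 = 0.458.
For two independent groups with equal n: n = 2·((z_{α} + z_β) / d)².
z_{α} + z_β = 2.326 + 1.036 = 3.362.
n = 2 × (3.362 / 0.458)² = 2 × 7.341² = 2 × 53.88 = 107.8.
Round up to the next whole participant.

n = 108 per group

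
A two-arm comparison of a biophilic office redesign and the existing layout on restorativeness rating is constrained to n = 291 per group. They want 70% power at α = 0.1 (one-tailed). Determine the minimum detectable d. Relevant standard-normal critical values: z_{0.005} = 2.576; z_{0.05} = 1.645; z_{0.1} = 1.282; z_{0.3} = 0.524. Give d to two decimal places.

d_min ≈ 0.15

For two independent groups of n = 291 each: d_min = (z_{α} + z_β)·√(2/n).
z-sum = 1.282 + 0.524 = 1.806.
d_min = 1.806 × √(2/291) = 1.806 × 0.0829 = 0.150.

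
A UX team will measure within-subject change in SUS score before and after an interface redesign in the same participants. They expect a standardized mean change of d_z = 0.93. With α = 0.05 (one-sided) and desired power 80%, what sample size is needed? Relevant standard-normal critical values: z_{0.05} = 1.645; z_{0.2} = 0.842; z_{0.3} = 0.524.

For a paired (one-sample on differences) test: n = ((z_{α} + z_β) / d)².
z_{α} + z_β = 1.645 + 0.842 = 2.487.
n = (2.487 / 0.93)² = 2.674² = 7.15.
Round up.

n = 8 pairs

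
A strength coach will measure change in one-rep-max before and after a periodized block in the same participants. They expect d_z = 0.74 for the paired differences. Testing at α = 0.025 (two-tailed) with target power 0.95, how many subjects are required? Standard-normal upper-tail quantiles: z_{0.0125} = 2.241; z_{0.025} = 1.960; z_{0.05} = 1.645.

For a paired (one-sample on differences) test: n = ((z_{α/2} + z_β) / d)².
z_{α/2} + z_β = 2.241 + 1.645 = 3.886.
n = (3.886 / 0.74)² = 5.251² = 27.58.
Round up.

n = 28 pairs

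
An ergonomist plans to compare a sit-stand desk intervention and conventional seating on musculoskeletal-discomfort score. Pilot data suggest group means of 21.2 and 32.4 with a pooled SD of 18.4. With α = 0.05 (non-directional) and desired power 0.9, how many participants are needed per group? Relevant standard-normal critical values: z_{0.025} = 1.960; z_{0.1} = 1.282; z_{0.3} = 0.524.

Cohen's d = |M₁ − M₂| / SD_pooled = |21.2 − 32.4| / 18.4 = 11.2 / 18.4 = 0.609.
For two independent groups with equal n: n = 2·((z_{α/2} + z_β) / d)².
z_{α/2} + z_β = 1.960 + 1.282 = 3.242.
n = 2 × (3.242 / 0.609)² = 2 × 5.323² = 2 × 28.34 = 56.7.
Round up to the next whole participant.

n = 57 per group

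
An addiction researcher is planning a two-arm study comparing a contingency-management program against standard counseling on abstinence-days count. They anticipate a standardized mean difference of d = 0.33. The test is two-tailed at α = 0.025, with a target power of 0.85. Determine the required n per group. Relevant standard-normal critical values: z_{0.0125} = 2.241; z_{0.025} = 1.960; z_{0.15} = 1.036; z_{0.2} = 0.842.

n = 198 per group

For two independent groups with equal n: n = 2·((z_{α/2} + z_β) / d)².
z_{α/2} + z_β = 2.241 + 1.036 = 3.277.
n = 2 × (3.277 / 0.33)² = 2 × 9.930² = 2 × 98.61 = 197.2.
Round up to the next whole participant.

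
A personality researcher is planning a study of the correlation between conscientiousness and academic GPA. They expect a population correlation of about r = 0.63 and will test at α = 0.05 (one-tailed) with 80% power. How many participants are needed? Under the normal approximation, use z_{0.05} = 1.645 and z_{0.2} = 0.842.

Fisher's z: C = ½·ln((1+r)/(1−r)) = ½·ln(4.4054) = 0.7414.
n = ((z_{α} + z_β)/C)² + 3.
(1.645 + 0.842) / 0.7414 = 2.487 / 0.7414 = 3.354.
n = 3.354² + 3 = 11.25 + 3 = 14.3.
Round up.

n = 15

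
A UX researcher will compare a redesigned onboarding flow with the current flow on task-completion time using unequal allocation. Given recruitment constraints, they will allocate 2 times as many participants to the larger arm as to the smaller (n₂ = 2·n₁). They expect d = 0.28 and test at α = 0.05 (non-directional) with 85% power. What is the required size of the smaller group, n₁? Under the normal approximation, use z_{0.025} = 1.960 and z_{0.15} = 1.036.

With allocation ratio k = n₂/n₁ = 2, Var(x̄₁−x̄₂) = σ²(1/n₁ + 1/(k·n₁)) = σ²·(k+1)/(k·n₁).
So n₁ = (1 + 1/k)·((z_{α/2} + z_β)/d)² = 1.500 × (2.996/0.28)².
n₁ = 1.500 × 114.49 = 171.7.
Round up: n₁ = 172, giving n₂ = 2 × 172 = 344.

n₁ = 172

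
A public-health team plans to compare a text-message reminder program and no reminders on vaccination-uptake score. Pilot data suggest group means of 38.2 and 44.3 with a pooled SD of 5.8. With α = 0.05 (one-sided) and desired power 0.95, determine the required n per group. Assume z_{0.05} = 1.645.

n = 20 per group

Cohen's d = |M₁ − M₂| / SD_pooled = |38.2 − 44.3| / 5.8 = 6.1 / 5.8 = 1.052.
For two independent groups with equal n: n = 2·((z_{α} + z_β) / d)².
z_{α} + z_β = 1.645 + 1.645 = 3.290.
n = 2 × (3.290 / 1.052)² = 2 × 3.127² = 2 × 9.78 = 19.6.
Round up to the next whole participant.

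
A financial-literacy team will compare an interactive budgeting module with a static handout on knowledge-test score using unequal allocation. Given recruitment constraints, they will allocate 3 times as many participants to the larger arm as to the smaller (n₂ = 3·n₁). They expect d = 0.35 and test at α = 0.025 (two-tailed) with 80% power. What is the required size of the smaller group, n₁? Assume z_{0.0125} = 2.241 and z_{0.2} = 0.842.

With allocation ratio k = n₂/n₁ = 3, Var(x̄₁−x̄₂) = σ²(1/n₁ + 1/(k·n₁)) = σ²·(k+1)/(k·n₁).
So n₁ = (1 + 1/k)·((z_{α/2} + z_β)/d)² = 1.333 × (3.083/0.35)².
n₁ = 1.333 × 77.59 = 103.5.
Round up: n₁ = 104, giving n₂ = 3 × 104 = 312.

n₁ = 104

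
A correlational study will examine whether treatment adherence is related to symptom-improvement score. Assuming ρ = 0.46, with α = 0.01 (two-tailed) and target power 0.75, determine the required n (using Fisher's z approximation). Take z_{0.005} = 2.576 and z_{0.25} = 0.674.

n = 46

Fisher's z: C = ½·ln((1+r)/(1−r)) = ½·ln(2.7037) = 0.4973.
n = ((z_{α/2} + z_β)/C)² + 3.
(2.576 + 0.674) / 0.4973 = 3.250 / 0.4973 = 6.535.
n = 6.535² + 3 = 42.71 + 3 = 45.7.
Round up.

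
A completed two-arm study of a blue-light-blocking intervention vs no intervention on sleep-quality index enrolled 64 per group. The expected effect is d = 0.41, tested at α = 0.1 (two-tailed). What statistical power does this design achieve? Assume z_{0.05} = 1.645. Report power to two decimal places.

For two equal groups, power = Φ(d·√(n/2) − z_{α/2}).
d·√(n/2) = 0.41 × √(64/2) = 0.41 × 5.657 = 2.319.
z_β = 2.319 − 1.645 = 0.674.
Power = Φ(0.674) = 0.750.

power ≈ 0.75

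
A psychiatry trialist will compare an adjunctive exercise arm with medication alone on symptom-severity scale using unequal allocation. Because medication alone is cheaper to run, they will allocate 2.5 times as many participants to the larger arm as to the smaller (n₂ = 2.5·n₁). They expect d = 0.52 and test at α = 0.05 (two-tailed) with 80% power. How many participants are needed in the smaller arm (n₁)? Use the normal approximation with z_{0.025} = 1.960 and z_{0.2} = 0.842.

With allocation ratio k = n₂/n₁ = 2.5, Var(x̄₁−x̄₂) = σ²(1/n₁ + 1/(k·n₁)) = σ²·(k+1)/(k·n₁).
So n₁ = (1 + 1/k)·((z_{α/2} + z_β)/d)² = 1.400 × (2.802/0.52)².
n₁ = 1.400 × 29.04 = 40.6.
Round up: n₁ = 41, giving n₂ = ⌈2.5 × 41⌉ = ⌈102.5⌉ = 103.

n₁ = 41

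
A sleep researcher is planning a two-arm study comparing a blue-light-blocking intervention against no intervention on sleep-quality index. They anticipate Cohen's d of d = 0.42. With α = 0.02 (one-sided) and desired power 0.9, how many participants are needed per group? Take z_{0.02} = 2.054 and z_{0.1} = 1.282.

n = 127 per group

For two independent groups with equal n: n = 2·((z_{α} + z_β) / d)².
z_{α} + z_β = 2.054 + 1.282 = 3.336.
n = 2 × (3.336 / 0.42)² = 2 × 7.943² = 2 × 63.09 = 126.2.
Round up to the next whole participant.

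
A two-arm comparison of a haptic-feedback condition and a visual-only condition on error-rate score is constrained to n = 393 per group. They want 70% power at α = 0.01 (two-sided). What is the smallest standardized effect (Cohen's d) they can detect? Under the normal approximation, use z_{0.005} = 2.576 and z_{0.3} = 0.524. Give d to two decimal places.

For two independent groups of n = 393 each: d_min = (z_{α/2} + z_β)·√(2/n).
z-sum = 2.576 + 0.524 = 3.100.
d_min = 3.100 × √(2/393) = 3.100 × 0.0713 = 0.221.

d_min ≈ 0.22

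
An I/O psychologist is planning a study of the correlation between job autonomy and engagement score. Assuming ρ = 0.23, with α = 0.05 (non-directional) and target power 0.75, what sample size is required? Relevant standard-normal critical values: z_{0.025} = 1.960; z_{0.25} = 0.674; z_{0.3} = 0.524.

n = 130

Fisher's z: C = ½·ln((1+r)/(1−r)) = ½·ln(1.5974) = 0.2342.
n = ((z_{α/2} + z_β)/C)² + 3.
(1.960 + 0.674) / 0.2342 = 2.634 / 0.2342 = 11.247.
n = 11.247² + 3 = 126.49 + 3 = 129.5.
Round up.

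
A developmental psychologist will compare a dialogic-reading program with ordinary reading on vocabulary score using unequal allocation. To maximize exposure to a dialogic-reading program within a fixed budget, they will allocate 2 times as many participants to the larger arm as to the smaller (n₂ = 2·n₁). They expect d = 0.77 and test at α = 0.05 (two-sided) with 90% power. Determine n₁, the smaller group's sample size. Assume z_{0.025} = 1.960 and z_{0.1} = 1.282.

n₁ = 27

With allocation ratio k = n₂/n₁ = 2, Var(x̄₁−x̄₂) = σ²(1/n₁ + 1/(k·n₁)) = σ²·(k+1)/(k·n₁).
So n₁ = (1 + 1/k)·((z_{α/2} + z_β)/d)² = 1.500 × (3.242/0.77)².
n₁ = 1.500 × 17.73 = 26.6.
Round up: n₁ = 27, giving n₂ = 2 × 27 = 54.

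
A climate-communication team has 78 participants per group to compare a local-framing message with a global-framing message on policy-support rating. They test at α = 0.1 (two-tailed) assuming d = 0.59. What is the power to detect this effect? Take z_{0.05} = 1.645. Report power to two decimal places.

For two equal groups, power = Φ(d·√(n/2) − z_{α/2}).
d·√(n/2) = 0.59 × √(78/2) = 0.59 × 6.245 = 3.685.
z_β = 3.685 − 1.645 = 2.040.
Power = Φ(2.040) = 0.979.

power ≈ 0.98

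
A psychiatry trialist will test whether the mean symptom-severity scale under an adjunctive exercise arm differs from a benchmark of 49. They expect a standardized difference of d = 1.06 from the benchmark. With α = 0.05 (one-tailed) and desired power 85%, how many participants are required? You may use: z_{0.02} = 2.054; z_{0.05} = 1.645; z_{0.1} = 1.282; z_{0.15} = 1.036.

For a one-sample test: n = ((z_{α} + z_β) / d)².
z_{α} + z_β = 1.645 + 1.036 = 2.681.
n = (2.681 / 1.06)² = 2.529² = 6.40.
Round up.

n = 7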